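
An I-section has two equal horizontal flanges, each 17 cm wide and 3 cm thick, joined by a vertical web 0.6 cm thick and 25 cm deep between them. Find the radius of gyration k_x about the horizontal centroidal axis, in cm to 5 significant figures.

k_x ≈ 13.349 cm

Treat the section as a set of non-overlapping primitives; coordinates are from the bounding-box lower-left.
Bottom flange: 17 × 3, A = 51 cm², y = 1.5 cm, Ī = 38.25 cm⁴.
Web: 0.6 × 25, A = 15 cm², y = 15.5 cm, Ī = 781.25 cm⁴.
Top flange: 17 × 3, A = 51 cm², y = 29.5 cm, Ī = 38.25 cm⁴.
By symmetry the centroid is at mid-height, ȳ = 15.5 cm.
Transfer each piece to the horizontal centroidal axis using Ī + A·d² with d = y − 15.5:
  bottom flange: d = -14 cm → contributes +10034.25 cm⁴
  web: d = 0 cm → contributes +781.25 cm⁴
  top flange: d = 14 cm → contributes +10034.25 cm⁴
Total I = 20849.75 cm⁴.
Radius of gyration: k = √(I/A) = √(20849.75 / 117) = 13.34927 cm.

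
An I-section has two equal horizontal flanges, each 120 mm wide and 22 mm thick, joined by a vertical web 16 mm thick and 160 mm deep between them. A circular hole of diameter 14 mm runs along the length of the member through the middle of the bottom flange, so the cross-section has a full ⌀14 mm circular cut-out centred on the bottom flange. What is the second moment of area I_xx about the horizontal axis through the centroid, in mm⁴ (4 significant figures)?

I_xx ≈ 4.810 × 10⁷ mm⁴

Break the section into simple shapes (no overlaps), measuring from the bottom-left corner of the bounding box.
Bottom flange: 120 × 22, A = 2 640 mm², y = 11 mm, Ī = 106 480 mm⁴.
Web: 16 × 160, A = 2 560 mm², y = 102 mm, Ī = 5 461 333 mm⁴.
Top flange: 120 × 22, A = 2 640 mm², y = 193 mm, Ī = 106 480 mm⁴.
Hole (subtracted): ⌀14, A = 153.938 mm², y = 11 mm, Ī = 1885.74 mm⁴.
Centroid: ȳ = ΣA·y / ΣA = 103.823 mm.
Transfer each piece to the horizontal axis through the centroid using Ī + A·d² with d = y − 103.823:
  bottom flange: d = -92.8226 mm → contributes +22 852 796 mm⁴
  web: d = -1.82257 mm → contributes +5 469 837 mm⁴
  top flange: d = 89.1774 mm → contributes +21 101 383 mm⁴
  hole: d = -92.8226 mm → contributes −1 328 220 mm⁴
Total I = 48 095 796 mm⁴.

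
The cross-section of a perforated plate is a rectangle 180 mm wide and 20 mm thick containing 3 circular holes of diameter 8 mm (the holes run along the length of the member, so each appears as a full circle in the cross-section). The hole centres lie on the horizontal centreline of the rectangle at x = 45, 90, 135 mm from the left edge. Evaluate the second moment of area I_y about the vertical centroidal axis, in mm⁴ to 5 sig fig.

Treat the section as a set of non-overlapping primitives; coordinates are from the bounding-box lower-left.
Plate: 180 × 20, A = 3 600 mm², x = 90 mm, Ī = 9 720 000 mm⁴.
Hole 1 (subtracted): ⌀8, A = 50.26548 mm², x = 45 mm, Ī = 201.0619 mm⁴.
Hole 2 (subtracted): ⌀8, A = 50.26548 mm², x = 90 mm, Ī = 201.0619 mm⁴.
Hole 3 (subtracted): ⌀8, A = 50.26548 mm², x = 135 mm, Ī = 201.0619 mm⁴.
By symmetry the centroid is at mid-width, x̄ = 90 mm.
Transfer each piece to the vertical centroidal axis using Ī + A·d² with d = x − 90:
  plate: d = 0 mm → contributes +9 720 000 mm⁴
  hole 1: d = -45 mm → contributes −101988.7 mm⁴
  hole 2: d = 0 mm → contributes −201.0619 mm⁴
  hole 3: d = 45 mm → contributes −101988.7 mm⁴
Total I = 9 515 822 mm⁴.

I_y ≈ 9.5158 × 10⁶ mm⁴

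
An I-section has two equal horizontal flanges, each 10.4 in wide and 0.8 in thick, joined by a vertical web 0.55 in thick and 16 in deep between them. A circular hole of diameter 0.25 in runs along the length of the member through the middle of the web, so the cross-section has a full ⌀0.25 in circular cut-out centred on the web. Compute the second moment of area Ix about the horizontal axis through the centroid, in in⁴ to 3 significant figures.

Treat the section as a set of non-overlapping primitives; coordinates are from the bounding-box lower-left.
Bottom flange: 10.4 × 0.8, A = 8.32 in², y = 0.4 in, Ī = 0.44373 in⁴.
Web: 0.55 × 16, A = 8.8 in², y = 8.8 in, Ī = 187.73 in⁴.
Top flange: 10.4 × 0.8, A = 8.32 in², y = 17.2 in, Ī = 0.44373 in⁴.
Hole (subtracted): ⌀0.25, A = 0.049087 in², y = 8.8 in, Ī = 0.00019175 in⁴.
By symmetry the centroid is at mid-height, ȳ = 8.8 in.
Transfer each piece to the horizontal axis through the centroid using Ī + A·d² with d = y − 8.8:
  bottom flange: d = -8.4 in → contributes +587.5 in⁴
  web: d = 0 in → contributes +187.73 in⁴
  top flange: d = 8.4 in → contributes +587.5 in⁴
  hole: d = 0 in → contributes −0.00019175 in⁴
Total I = 1362.7 in⁴.

Ix ≈ 1360 in⁴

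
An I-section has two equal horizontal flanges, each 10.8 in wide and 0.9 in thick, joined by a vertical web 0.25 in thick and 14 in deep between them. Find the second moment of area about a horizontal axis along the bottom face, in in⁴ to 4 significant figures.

Split into non-overlapping primitives; take the origin at the lower-left of the bounding box.
Bottom flange: 10.8 × 0.9, A = 9.72 in², y = 0.45 in, Ī = 0.6561 in⁴.
Web: 0.25 × 14, A = 3.5 in², y = 7.9 in, Ī = 57.1667 in⁴.
Top flange: 10.8 × 0.9, A = 9.72 in², y = 15.35 in, Ī = 0.6561 in⁴.
Transfer each piece to the bottom edge using Ī + A·d² with d = y − 0:
  bottom flange: d = 0.45 in → contributes +2.6244 in⁴
  web: d = 7.9 in → contributes +275.602 in⁴
  top flange: d = 15.35 in → contributes +2290.91 in⁴
Total I = 2569.13 in⁴.

I_base ≈ 2569 in⁴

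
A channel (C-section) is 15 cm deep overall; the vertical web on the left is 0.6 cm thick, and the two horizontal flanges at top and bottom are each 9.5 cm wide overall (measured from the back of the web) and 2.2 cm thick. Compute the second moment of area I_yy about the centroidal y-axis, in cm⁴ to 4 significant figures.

Break the section into simple shapes (no overlaps), measuring from the bottom-left corner of the bounding box.
Web: 0.6 × 15, A = 9 cm², x = 0.3 cm, Ī = 0.27 cm⁴.
Top flange (beyond web): 8.9 × 2.2, A = 19.58 cm², x = 5.05 cm, Ī = 129.244 cm⁴.
Bottom flange (beyond web): 8.9 × 2.2, A = 19.58 cm², x = 5.05 cm, Ī = 129.244 cm⁴.
Centroid: x̄ = ΣA·x / ΣA = 4.16233 cm.
Transfer each piece to the centroidal y-axis using Ī + A·d² with d = x − 4.16233:
  web: d = -3.86233 cm → contributes +134.529 cm⁴
  top flange (beyond web): d = 0.887666 cm → contributes +144.672 cm⁴
  bottom flange (beyond web): d = 0.887666 cm → contributes +144.672 cm⁴
Total I = 423.873 cm⁴.

I_yy ≈ 423.9 cm⁴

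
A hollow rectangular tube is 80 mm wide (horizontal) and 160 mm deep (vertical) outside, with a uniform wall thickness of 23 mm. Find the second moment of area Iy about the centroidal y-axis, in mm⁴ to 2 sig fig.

Iy ≈ 6.5 × 10⁶ mm⁴

Treat the section as a set of non-overlapping primitives; coordinates are from the bounding-box lower-left.
Outer rectangle: 80 × 160, A = 12 800 mm², x = 40 mm, Ī = 6 826 667 mm⁴.
Inner void (subtracted): 34 × 114, A = 3 876 mm², x = 40 mm, Ī = 373 388 mm⁴.
By symmetry the centroid is at mid-width, x̄ = 40 mm.
All pieces are centred on the centroidal y-axis, so I = ΣĪ (holes subtracted) = 6 453 279 mm⁴.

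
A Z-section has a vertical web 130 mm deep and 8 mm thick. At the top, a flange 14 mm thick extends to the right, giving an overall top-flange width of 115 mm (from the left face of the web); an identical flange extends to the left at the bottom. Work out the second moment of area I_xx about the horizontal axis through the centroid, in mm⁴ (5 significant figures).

I_xx ≈ 1.1592 × 10⁷ mm⁴

Break the section into simple shapes (no overlaps), measuring from the bottom-left corner of the bounding box.
Web: 8 × 130, A = 1 040 mm², y = 65 mm, Ī = 1 464 667 mm⁴.
Top flange (beyond web): 107 × 14, A = 1 498 mm², y = 123 mm, Ī = 24467.33 mm⁴.
Bottom flange (beyond web): 107 × 14, A = 1 498 mm², y = 7 mm, Ī = 24467.33 mm⁴.
Centroid: ȳ = ΣA·y / ΣA = 65 mm.
Transfer each piece to the horizontal axis through the centroid using Ī + A·d² with d = y − 65:
  web: d = 0 mm → contributes +1 464 667 mm⁴
  top flange (beyond web): d = 58 mm → contributes +5 063 739 mm⁴
  bottom flange (beyond web): d = -58 mm → contributes +5 063 739 mm⁴
Total I = 11 592 145 mm⁴.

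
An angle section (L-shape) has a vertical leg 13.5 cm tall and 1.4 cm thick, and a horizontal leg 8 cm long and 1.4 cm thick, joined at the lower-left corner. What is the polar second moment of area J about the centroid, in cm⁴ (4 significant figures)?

J ≈ 651.6 cm⁴

Break the section into simple shapes (no overlaps), measuring from the bottom-left corner of the bounding box.
Vertical leg: 1.4 × 13.5, A = 18.9 cm², y = 6.75 cm, Ī = 287.044 cm⁴.
Horizontal leg (remainder): 6.6 × 1.4, A = 9.24 cm², y = 0.7 cm, Ī = 1.5092 cm⁴.
Centroid: ȳ = ΣA·y / ΣA = 4.76343 cm.
Transfer each piece to the centroidal x-axis using Ī + A·d² with d = y − 4.76343:
  vertical leg: d = 1.98657 cm → contributes +361.632 cm⁴
  horizontal leg (remainder): d = -4.06343 cm → contributes +154.075 cm⁴
Total I = 515.707 cm⁴.
For the y-axis: x̄ = 2.01343 cm.
Repeating about the centroidal y-axis gives I_y = 135.924 cm⁴.
Polar second moment: J = I_x + I_y = 651.631 cm⁴.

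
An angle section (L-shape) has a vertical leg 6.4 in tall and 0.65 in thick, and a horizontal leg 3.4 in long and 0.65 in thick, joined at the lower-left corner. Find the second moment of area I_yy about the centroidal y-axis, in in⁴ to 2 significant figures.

I_yy ≈ 4.9 in⁴

Treat the section as a set of non-overlapping primitives; coordinates are from the bounding-box lower-left.
Vertical leg: 0.65 × 6.4, A = 4.16 in², x = 0.325 in, Ī = 0.1465 in⁴.
Horizontal leg (remainder): 2.75 × 0.65, A = 1.788 in², x = 2.025 in, Ī = 1.126 in⁴.
Centroid: x̄ = ΣA·x / ΣA = 0.8359 in.
Transfer each piece to the centroidal y-axis using Ī + A·d² with d = x − 0.8359:
  vertical leg: d = -0.5109 in → contributes +1.232 in⁴
  horizontal leg (remainder): d = 1.189 in → contributes +3.654 in⁴
Total I = 4.886 in⁴.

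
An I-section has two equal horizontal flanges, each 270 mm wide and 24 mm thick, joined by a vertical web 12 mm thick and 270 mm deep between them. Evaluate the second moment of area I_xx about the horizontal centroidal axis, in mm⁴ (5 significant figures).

I_xx ≈ 3.0036 × 10⁸ mm⁴

Decompose the section into non-overlapping parts with the origin at the bottom-left of its bounding rectangle.
Bottom flange: 270 × 24, A = 6 480 mm², y = 12 mm, Ī = 311 040 mm⁴.
Web: 12 × 270, A = 3 240 mm², y = 159 mm, Ī = 19 683 000 mm⁴.
Top flange: 270 × 24, A = 6 480 mm², y = 306 mm, Ī = 311 040 mm⁴.
By symmetry the centroid is at mid-height, ȳ = 159 mm.
Transfer each piece to the horizontal centroidal axis using Ī + A·d² with d = y − 159:
  bottom flange: d = -147 mm → contributes +140 337 360 mm⁴
  web: d = 0 mm → contributes +19 683 000 mm⁴
  top flange: d = 147 mm → contributes +140 337 360 mm⁴
Total I = 300 357 720 mm⁴.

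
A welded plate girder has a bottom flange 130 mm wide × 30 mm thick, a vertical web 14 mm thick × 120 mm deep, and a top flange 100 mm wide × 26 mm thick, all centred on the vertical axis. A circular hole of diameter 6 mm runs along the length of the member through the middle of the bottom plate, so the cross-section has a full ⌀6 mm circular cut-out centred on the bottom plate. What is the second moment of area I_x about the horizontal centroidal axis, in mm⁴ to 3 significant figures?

Break the section into simple shapes (no overlaps), measuring from the bottom-left corner of the bounding box.
Bottom plate: 130 × 30, A = 3 900 mm², y = 15 mm, Ī = 292 500 mm⁴.
Web plate: 14 × 120, A = 1 680 mm², y = 90 mm, Ī = 2 016 000 mm⁴.
Top plate: 100 × 26, A = 2 600 mm², y = 163 mm, Ī = 146 467 mm⁴.
Hole (subtracted): ⌀6, A = 28.274 mm², y = 15 mm, Ī = 63.617 mm⁴.
Centroid: ȳ = ΣA·y / ΣA = 77.662 mm.
Transfer each piece to the horizontal centroidal axis using Ī + A·d² with d = y − 77.662:
  bottom plate: d = -62.662 mm → contributes +15 605 746 mm⁴
  web plate: d = 12.338 mm → contributes +2 271 758 mm⁴
  top plate: d = 85.338 mm → contributes +19 081 347 mm⁴
  hole: d = -62.662 mm → contributes −111 082 mm⁴
Total I = 36 847 769 mm⁴.

I_x ≈ 3.68 × 10⁷ mm⁴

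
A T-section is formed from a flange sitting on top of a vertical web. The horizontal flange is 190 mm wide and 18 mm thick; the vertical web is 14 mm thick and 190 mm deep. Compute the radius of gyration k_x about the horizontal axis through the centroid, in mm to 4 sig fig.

Split into non-overlapping primitives; take the origin at the lower-left of the bounding box.
Flange: 190 × 18, A = 3 420 mm², y = 199 mm, Ī = 92 340 mm⁴.
Web: 14 × 190, A = 2 660 mm², y = 95 mm, Ī = 8 002 167 mm⁴.
Centroid: ȳ = ΣA·y / ΣA = 153.5 mm.
Transfer each piece to the horizontal axis through the centroid using Ī + A·d² with d = y − 153.5:
  flange: d = 45.5 mm → contributes +7 172 595 mm⁴
  web: d = -58.5 mm → contributes +17 105 352 mm⁴
Total I = 24 277 947 mm⁴.
Radius of gyration: k = √(I/A) = √(24 277 947 / 6 080) = 63.1908 mm.

k_x ≈ 63.19 mm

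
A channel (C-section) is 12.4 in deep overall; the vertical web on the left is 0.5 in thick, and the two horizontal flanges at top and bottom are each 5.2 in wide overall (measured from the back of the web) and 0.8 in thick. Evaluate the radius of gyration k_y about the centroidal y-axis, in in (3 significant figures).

k_y ≈ 1.64 in

Break the section into simple shapes (no overlaps), measuring from the bottom-left corner of the bounding box.
Web: 0.5 × 12.4, A = 6.2 in², x = 0.25 in, Ī = 0.12917 in⁴.
Top flange (beyond web): 4.7 × 0.8, A = 3.76 in², x = 2.85 in, Ī = 6.9215 in⁴.
Bottom flange (beyond web): 4.7 × 0.8, A = 3.76 in², x = 2.85 in, Ī = 6.9215 in⁴.
Centroid: x̄ = ΣA·x / ΣA = 1.6751 in.
Transfer each piece to the centroidal y-axis using Ī + A·d² with d = x − 1.6751:
  web: d = -1.4251 in → contributes +12.72 in⁴
  top flange (beyond web): d = 1.1749 in → contributes +12.112 in⁴
  bottom flange (beyond web): d = 1.1749 in → contributes +12.112 in⁴
Total I = 36.944 in⁴.
Radius of gyration: k = √(I/A) = √(36.944 / 13.72) = 1.641 in.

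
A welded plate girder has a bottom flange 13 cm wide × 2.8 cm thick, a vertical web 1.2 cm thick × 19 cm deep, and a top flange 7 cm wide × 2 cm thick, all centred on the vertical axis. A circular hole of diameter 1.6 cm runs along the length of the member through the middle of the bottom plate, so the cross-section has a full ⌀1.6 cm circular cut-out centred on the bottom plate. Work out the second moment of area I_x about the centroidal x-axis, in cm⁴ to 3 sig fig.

I_x ≈ 5610 cm⁴

Split into non-overlapping primitives; take the origin at the lower-left of the bounding box.
Bottom plate: 13 × 2.8, A = 36.4 cm², y = 1.4 cm, Ī = 23.781 cm⁴.
Web plate: 1.2 × 19, A = 22.8 cm², y = 12.3 cm, Ī = 685.9 cm⁴.
Top plate: 7 × 2, A = 14 cm², y = 22.8 cm, Ī = 4.6667 cm⁴.
Hole (subtracted): ⌀1.6, A = 2.0106 cm², y = 1.4 cm, Ī = 0.3217 cm⁴.
Centroid: ȳ = ΣA·y / ΣA = 9.0995 cm.
Transfer each piece to the centroidal x-axis using Ī + A·d² with d = y − 9.0995:
  bottom plate: d = -7.6995 cm → contributes +2181.6 cm⁴
  web plate: d = 3.2005 cm → contributes +919.45 cm⁴
  top plate: d = 13.701 cm → contributes +2632.5 cm⁴
  hole: d = -7.6995 cm → contributes −119.51 cm⁴
Total I = 5614.1 cm⁴.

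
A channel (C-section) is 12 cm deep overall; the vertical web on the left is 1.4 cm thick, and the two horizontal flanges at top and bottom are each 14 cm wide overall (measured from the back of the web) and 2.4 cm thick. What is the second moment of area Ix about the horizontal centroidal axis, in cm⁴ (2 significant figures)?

Treat the section as a set of non-overlapping primitives; coordinates are from the bounding-box lower-left.
Web: 1.4 × 12, A = 16.8 cm², y = 6 cm, Ī = 201.6 cm⁴.
Top flange (beyond web): 12.6 × 2.4, A = 30.24 cm², y = 10.8 cm, Ī = 14.52 cm⁴.
Bottom flange (beyond web): 12.6 × 2.4, A = 30.24 cm², y = 1.2 cm, Ī = 14.52 cm⁴.
By symmetry the centroid is at mid-height, ȳ = 6 cm.
Transfer each piece to the horizontal centroidal axis using Ī + A·d² with d = y − 6:
  web: d = 0 cm → contributes +201.6 cm⁴
  top flange (beyond web): d = 4.8 cm → contributes +711.2 cm⁴
  bottom flange (beyond web): d = -4.8 cm → contributes +711.2 cm⁴
Total I = 1 624 cm⁴.

Ix ≈ 1600 cm⁴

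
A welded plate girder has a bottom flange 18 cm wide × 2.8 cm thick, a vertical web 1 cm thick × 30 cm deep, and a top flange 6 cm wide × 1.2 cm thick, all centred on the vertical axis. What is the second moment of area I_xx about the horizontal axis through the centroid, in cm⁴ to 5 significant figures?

I_xx ≈ 1.1768 × 10⁴ cm⁴

Split into non-overlapping primitives; take the origin at the lower-left of the bounding box.
Bottom plate: 18 × 2.8, A = 50.4 cm², y = 1.4 cm, Ī = 32.928 cm⁴.
Web plate: 1 × 30, A = 30 cm², y = 17.8 cm, Ī = 2 250 cm⁴.
Top plate: 6 × 1.2, A = 7.2 cm², y = 33.4 cm, Ī = 0.864 cm⁴.
Centroid: ȳ = ΣA·y / ΣA = 9.646575 cm.
Transfer each piece to the horizontal axis through the centroid using Ī + A·d² with d = y − 9.646575:
  bottom plate: d = -8.246575 cm → contributes +3460.431 cm⁴
  web plate: d = 8.153425 cm → contributes +4244.35 cm⁴
  top plate: d = 23.75342 cm → contributes +4063.285 cm⁴
Total I = 11768.07 cm⁴.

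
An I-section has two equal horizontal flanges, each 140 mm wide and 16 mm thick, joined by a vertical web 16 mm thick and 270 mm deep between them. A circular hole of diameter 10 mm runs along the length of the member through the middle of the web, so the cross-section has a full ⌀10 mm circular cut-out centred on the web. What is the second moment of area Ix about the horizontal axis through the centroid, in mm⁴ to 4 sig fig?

Split into non-overlapping primitives; take the origin at the lower-left of the bounding box.
Bottom flange: 140 × 16, A = 2 240 mm², y = 8 mm, Ī = 47786.7 mm⁴.
Web: 16 × 270, A = 4 320 mm², y = 151 mm, Ī = 26 244 000 mm⁴.
Top flange: 140 × 16, A = 2 240 mm², y = 294 mm, Ī = 47786.7 mm⁴.
Hole (subtracted): ⌀10, A = 78.5398 mm², y = 151 mm, Ī = 490.874 mm⁴.
By symmetry the centroid is at mid-height, ȳ = 151 mm.
Transfer each piece to the horizontal axis through the centroid using Ī + A·d² with d = y − 151:
  bottom flange: d = -143 mm → contributes +45 853 547 mm⁴
  web: d = 0 mm → contributes +26 244 000 mm⁴
  top flange: d = 143 mm → contributes +45 853 547 mm⁴
  hole: d = 0 mm → contributes −490.874 mm⁴
Total I = 117 950 602 mm⁴.

Ix ≈ 1.180 × 10⁸ mm⁴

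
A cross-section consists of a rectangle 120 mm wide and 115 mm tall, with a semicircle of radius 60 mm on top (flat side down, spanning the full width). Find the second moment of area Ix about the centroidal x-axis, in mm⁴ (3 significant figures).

Ix ≈ 4.42 × 10⁷ mm⁴

Decompose the section into non-overlapping parts with the origin at the bottom-left of its bounding rectangle.
Rectangular body: 120 × 115, A = 13 800 mm², y = 57.5 mm, Ī = 15 208 750 mm⁴.
Semicircular cap: semicircle r = 60, A = 5654.9 mm², y = 140.46 mm, Ī = 1 422 450 mm⁴.
Centroid: ȳ = ΣA·y / ΣA = 81.615 mm.
Transfer each piece to the centroidal x-axis using Ī + A·d² with d = y − 81.615:
  rectangular body: d = -24.115 mm → contributes +23 233 933 mm⁴
  semicircular cap: d = 58.85 mm → contributes +21 006 913 mm⁴
Total I = 44 240 847 mm⁴.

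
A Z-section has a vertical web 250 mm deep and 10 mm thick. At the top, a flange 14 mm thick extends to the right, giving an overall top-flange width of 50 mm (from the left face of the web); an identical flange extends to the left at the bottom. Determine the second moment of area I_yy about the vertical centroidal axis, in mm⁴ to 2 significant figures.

I_yy ≈ 8.7 × 10⁵ mm⁴

Treat the section as a set of non-overlapping primitives; coordinates are from the bounding-box lower-left.
Web: 10 × 250, A = 2 500 mm², x = 45 mm, Ī = 20 833 mm⁴.
Top flange (beyond web): 40 × 14, A = 560 mm², x = 70 mm, Ī = 74 667 mm⁴.
Bottom flange (beyond web): 40 × 14, A = 560 mm², x = 20 mm, Ī = 74 667 mm⁴.
Centroid: x̄ = ΣA·x / ΣA = 45 mm.
Transfer each piece to the vertical centroidal axis using Ī + A·d² with d = x − 45:
  web: d = 0 mm → contributes +20 833 mm⁴
  top flange (beyond web): d = 25 mm → contributes +424 667 mm⁴
  bottom flange (beyond web): d = -25 mm → contributes +424 667 mm⁴
Total I = 870 167 mm⁴.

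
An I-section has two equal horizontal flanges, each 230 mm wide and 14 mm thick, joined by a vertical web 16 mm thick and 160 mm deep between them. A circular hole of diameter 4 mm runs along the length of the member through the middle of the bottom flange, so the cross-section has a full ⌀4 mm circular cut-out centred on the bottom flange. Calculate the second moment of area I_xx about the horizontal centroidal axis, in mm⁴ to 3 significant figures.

I_xx ≈ 5.42 × 10⁷ mm⁴

Split into non-overlapping primitives; take the origin at the lower-left of the bounding box.
Bottom flange: 230 × 14, A = 3 220 mm², y = 7 mm, Ī = 52 593 mm⁴.
Web: 16 × 160, A = 2 560 mm², y = 94 mm, Ī = 5 461 333 mm⁴.
Top flange: 230 × 14, A = 3 220 mm², y = 181 mm, Ī = 52 593 mm⁴.
Hole (subtracted): ⌀4, A = 12.566 mm², y = 7 mm, Ī = 12.566 mm⁴.
Centroid: ȳ = ΣA·y / ΣA = 94.122 mm.
Transfer each piece to the horizontal centroidal axis using Ī + A·d² with d = y − 94.122:
  bottom flange: d = -87.122 mm → contributes +24 492 976 mm⁴
  web: d = -0.12164 mm → contributes +5 461 371 mm⁴
  top flange: d = 86.878 mm → contributes +24 356 666 mm⁴
  hole: d = -87.122 mm → contributes −95 394 mm⁴
Total I = 54 215 620 mm⁴.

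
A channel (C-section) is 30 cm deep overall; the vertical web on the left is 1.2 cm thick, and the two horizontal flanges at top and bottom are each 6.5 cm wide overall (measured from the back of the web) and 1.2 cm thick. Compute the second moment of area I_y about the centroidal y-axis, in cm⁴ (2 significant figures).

I_y ≈ 130 cm⁴

Decompose the section into non-overlapping parts with the origin at the bottom-left of its bounding rectangle.
Web: 1.2 × 30, A = 36 cm², x = 0.6 cm, Ī = 4.32 cm⁴.
Top flange (beyond web): 5.3 × 1.2, A = 6.36 cm², x = 3.85 cm, Ī = 14.89 cm⁴.
Bottom flange (beyond web): 5.3 × 1.2, A = 6.36 cm², x = 3.85 cm, Ī = 14.89 cm⁴.
Centroid: x̄ = ΣA·x / ΣA = 1.449 cm.
Transfer each piece to the centroidal y-axis using Ī + A·d² with d = x − 1.449:
  web: d = -0.8485 cm → contributes +30.24 cm⁴
  top flange (beyond web): d = 2.401 cm → contributes +51.57 cm⁴
  bottom flange (beyond web): d = 2.401 cm → contributes +51.57 cm⁴
Total I = 133.4 cm⁴.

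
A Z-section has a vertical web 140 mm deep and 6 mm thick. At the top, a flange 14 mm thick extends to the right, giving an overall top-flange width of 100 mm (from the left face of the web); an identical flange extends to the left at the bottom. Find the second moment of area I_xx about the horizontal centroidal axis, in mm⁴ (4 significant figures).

Treat the section as a set of non-overlapping primitives; coordinates are from the bounding-box lower-left.
Web: 6 × 140, A = 840 mm², y = 70 mm, Ī = 1 372 000 mm⁴.
Top flange (beyond web): 94 × 14, A = 1 316 mm², y = 133 mm, Ī = 21494.7 mm⁴.
Bottom flange (beyond web): 94 × 14, A = 1 316 mm², y = 7 mm, Ī = 21494.7 mm⁴.
Centroid: ȳ = ΣA·y / ΣA = 70 mm.
Transfer each piece to the horizontal centroidal axis using Ī + A·d² with d = y − 70:
  web: d = 0 mm → contributes +1 372 000 mm⁴
  top flange (beyond web): d = 63 mm → contributes +5 244 699 mm⁴
  bottom flange (beyond web): d = -63 mm → contributes +5 244 699 mm⁴
Total I = 11 861 397 mm⁴.

I_xx ≈ 1.186 × 10⁷ mm⁴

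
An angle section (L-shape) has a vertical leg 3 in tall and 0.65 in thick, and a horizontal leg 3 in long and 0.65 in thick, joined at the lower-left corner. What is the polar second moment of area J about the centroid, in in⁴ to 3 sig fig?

Treat the section as a set of non-overlapping primitives; coordinates are from the bounding-box lower-left.
Vertical leg: 0.65 × 3, A = 1.95 in², y = 1.5 in, Ī = 1.4625 in⁴.
Horizontal leg (remainder): 2.35 × 0.65, A = 1.5275 in², y = 0.325 in, Ī = 0.053781 in⁴.
Centroid: ȳ = ΣA·y / ΣA = 0.98388 in.
Transfer each piece to the centroidal x-axis using Ī + A·d² with d = y − 0.98388:
  vertical leg: d = 0.51612 in → contributes +1.9819 in⁴
  horizontal leg (remainder): d = -0.65888 in → contributes +0.7169 in⁴
Total I = 2.6988 in⁴.
For the y-axis: x̄ = 0.98388 in.
Repeating about the centroidal y-axis gives I_y = 2.6988 in⁴.
Polar second moment: J = I_x + I_y = 5.3977 in⁴.

J ≈ 5.40 in⁴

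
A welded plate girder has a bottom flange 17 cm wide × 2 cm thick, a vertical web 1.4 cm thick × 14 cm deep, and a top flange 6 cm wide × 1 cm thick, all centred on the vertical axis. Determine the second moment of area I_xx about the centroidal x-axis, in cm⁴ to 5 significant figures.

I_xx ≈ 1980.9 cm⁴

Break the section into simple shapes (no overlaps), measuring from the bottom-left corner of the bounding box.
Bottom plate: 17 × 2, A = 34 cm², y = 1 cm, Ī = 11.33333 cm⁴.
Web plate: 1.4 × 14, A = 19.6 cm², y = 9 cm, Ī = 320.1333 cm⁴.
Top plate: 6 × 1, A = 6 cm², y = 16.5 cm, Ī = 0.5 cm⁴.
Centroid: ȳ = ΣA·y / ΣA = 5.191275 cm.
Transfer each piece to the centroidal x-axis using Ī + A·d² with d = y − 5.191275:
  bottom plate: d = -4.191275 cm → contributes +608.6041 cm⁴
  web plate: d = 3.808725 cm → contributes +604.4585 cm⁴
  top plate: d = 11.30872 cm → contributes +767.8235 cm⁴
Total I = 1980.886 cm⁴.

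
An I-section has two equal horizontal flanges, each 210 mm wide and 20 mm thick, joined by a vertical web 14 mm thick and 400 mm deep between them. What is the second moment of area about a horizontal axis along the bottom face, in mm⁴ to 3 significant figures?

Treat the section as a set of non-overlapping primitives; coordinates are from the bounding-box lower-left.
Bottom flange: 210 × 20, A = 4 200 mm², y = 10 mm, Ī = 140 000 mm⁴.
Web: 14 × 400, A = 5 600 mm², y = 220 mm, Ī = 74 666 667 mm⁴.
Top flange: 210 × 20, A = 4 200 mm², y = 430 mm, Ī = 140 000 mm⁴.
Transfer each piece to the base of the section using Ī + A·d² with d = y − 0:
  bottom flange: d = 10 mm → contributes +560 000 mm⁴
  web: d = 220 mm → contributes +345 706 667 mm⁴
  top flange: d = 430 mm → contributes +776 720 000 mm⁴
Total I = 1 122 986 667 mm⁴.

I_base ≈ 1.12 × 10⁹ mm⁴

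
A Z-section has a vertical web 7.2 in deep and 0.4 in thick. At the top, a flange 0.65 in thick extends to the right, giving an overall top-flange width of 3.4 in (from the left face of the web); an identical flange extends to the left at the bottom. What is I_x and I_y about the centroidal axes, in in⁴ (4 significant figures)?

I_x ≈ 54.41 in⁴, I_y ≈ 14.23 in⁴

Treat the section as a set of non-overlapping primitives; coordinates are from the bounding-box lower-left.
Web: 0.4 × 7.2, A = 2.88 in², y = 3.6 in, Ī = 12.4416 in⁴.
Top flange (beyond web): 3 × 0.65, A = 1.95 in², y = 6.875 in, Ī = 0.0686563 in⁴.
Bottom flange (beyond web): 3 × 0.65, A = 1.95 in², y = 0.325 in, Ī = 0.0686563 in⁴.
Centroid: ȳ = ΣA·y / ΣA = 3.6 in.
Transfer each piece to the centroidal x-axis using Ī + A·d² with d = y − 3.6:
  web: d = 0 in → contributes +12.4416 in⁴
  top flange (beyond web): d = 3.275 in → contributes +20.9836 in⁴
  bottom flange (beyond web): d = -3.275 in → contributes +20.9836 in⁴
Total I = 54.4089 in⁴.
For the y-axis: x̄ = 3.2 in.
Repeating about the centroidal y-axis gives I_y = 14.2344 in⁴.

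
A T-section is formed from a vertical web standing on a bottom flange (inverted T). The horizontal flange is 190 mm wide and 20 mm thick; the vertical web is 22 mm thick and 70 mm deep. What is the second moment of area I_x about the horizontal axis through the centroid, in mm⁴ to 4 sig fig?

Treat the section as a set of non-overlapping primitives; coordinates are from the bounding-box lower-left.
Flange: 190 × 20, A = 3 800 mm², y = 10 mm, Ī = 126 667 mm⁴.
Web: 22 × 70, A = 1 540 mm², y = 55 mm, Ī = 628 833 mm⁴.
Centroid: ȳ = ΣA·y / ΣA = 22.9775 mm.
Transfer each piece to the horizontal axis through the centroid using Ī + A·d² with d = y − 22.9775:
  flange: d = -12.9775 mm → contributes +766 648 mm⁴
  web: d = 32.0225 mm → contributes +2 208 009 mm⁴
Total I = 2 974 657 mm⁴.

I_x ≈ 2.975 × 10⁶ mm⁴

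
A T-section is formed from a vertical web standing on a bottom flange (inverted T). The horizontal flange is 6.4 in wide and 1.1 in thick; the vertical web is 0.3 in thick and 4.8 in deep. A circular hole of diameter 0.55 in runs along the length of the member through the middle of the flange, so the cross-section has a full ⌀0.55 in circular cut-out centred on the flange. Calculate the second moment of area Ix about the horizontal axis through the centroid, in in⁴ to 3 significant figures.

Ix ≈ 13.8 in⁴

Treat the section as a set of non-overlapping primitives; coordinates are from the bounding-box lower-left.
Flange: 6.4 × 1.1, A = 7.04 in², y = 0.55 in, Ī = 0.70987 in⁴.
Web: 0.3 × 4.8, A = 1.44 in², y = 3.5 in, Ī = 2.7648 in⁴.
Hole (subtracted): ⌀0.55, A = 0.23758 in², y = 0.55 in, Ī = 0.0044918 in⁴.
Centroid: ȳ = ΣA·y / ΣA = 1.0654 in.
Transfer each piece to the horizontal axis through the centroid using Ī + A·d² with d = y − 1.0654:
  flange: d = -0.51538 in → contributes +2.5798 in⁴
  web: d = 2.4346 in → contributes +11.3 in⁴
  hole: d = -0.51538 in → contributes −0.067598 in⁴
Total I = 13.812 in⁴.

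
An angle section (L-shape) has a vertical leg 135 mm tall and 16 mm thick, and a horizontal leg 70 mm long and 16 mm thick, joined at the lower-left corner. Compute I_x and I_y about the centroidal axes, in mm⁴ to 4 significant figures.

I_x ≈ 5.484 × 10⁶ mm⁴, I_y ≈ 1.012 × 10⁶ mm⁴

Decompose the section into non-overlapping parts with the origin at the bottom-left of its bounding rectangle.
Vertical leg: 16 × 135, A = 2 160 mm², y = 67.5 mm, Ī = 3 280 500 mm⁴.
Horizontal leg (remainder): 54 × 16, A = 864 mm², y = 8 mm, Ī = 18 432 mm⁴.
Centroid: ȳ = ΣA·y / ΣA = 50.5 mm.
Transfer each piece to the centroidal x-axis using Ī + A·d² with d = y − 50.5:
  vertical leg: d = 17 mm → contributes +3 904 740 mm⁴
  horizontal leg (remainder): d = -42.5 mm → contributes +1 579 032 mm⁴
Total I = 5 483 772 mm⁴.
For the y-axis: x̄ = 18 mm.
Repeating about the centroidal y-axis gives I_y = 1 012 032 mm⁴.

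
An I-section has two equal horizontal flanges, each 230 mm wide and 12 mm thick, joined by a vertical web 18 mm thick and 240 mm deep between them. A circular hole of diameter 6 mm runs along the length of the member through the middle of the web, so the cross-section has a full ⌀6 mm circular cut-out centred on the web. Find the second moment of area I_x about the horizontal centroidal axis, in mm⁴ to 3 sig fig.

I_x ≈ 1.08 × 10⁸ mm⁴

Split into non-overlapping primitives; take the origin at the lower-left of the bounding box.
Bottom flange: 230 × 12, A = 2 760 mm², y = 6 mm, Ī = 33 120 mm⁴.
Web: 18 × 240, A = 4 320 mm², y = 132 mm, Ī = 20 736 000 mm⁴.
Top flange: 230 × 12, A = 2 760 mm², y = 258 mm, Ī = 33 120 mm⁴.
Hole (subtracted): ⌀6, A = 28.274 mm², y = 132 mm, Ī = 63.617 mm⁴.
By symmetry the centroid is at mid-height, ȳ = 132 mm.
Transfer each piece to the horizontal centroidal axis using Ī + A·d² with d = y − 132:
  bottom flange: d = -126 mm → contributes +43 850 880 mm⁴
  web: d = 0 mm → contributes +20 736 000 mm⁴
  top flange: d = 126 mm → contributes +43 850 880 mm⁴
  hole: d = 0 mm → contributes −63.617 mm⁴
Total I = 108 437 696 mm⁴.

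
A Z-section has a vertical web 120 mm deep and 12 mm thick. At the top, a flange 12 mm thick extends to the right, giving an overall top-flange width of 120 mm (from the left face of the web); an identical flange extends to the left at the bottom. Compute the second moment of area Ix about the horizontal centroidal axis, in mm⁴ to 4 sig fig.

Break the section into simple shapes (no overlaps), measuring from the bottom-left corner of the bounding box.
Web: 12 × 120, A = 1 440 mm², y = 60 mm, Ī = 1 728 000 mm⁴.
Top flange (beyond web): 108 × 12, A = 1 296 mm², y = 114 mm, Ī = 15 552 mm⁴.
Bottom flange (beyond web): 108 × 12, A = 1 296 mm², y = 6 mm, Ī = 15 552 mm⁴.
Centroid: ȳ = ΣA·y / ΣA = 60 mm.
Transfer each piece to the horizontal centroidal axis using Ī + A·d² with d = y − 60:
  web: d = 0 mm → contributes +1 728 000 mm⁴
  top flange (beyond web): d = 54 mm → contributes +3 794 688 mm⁴
  bottom flange (beyond web): d = -54 mm → contributes +3 794 688 mm⁴
Total I = 9 317 376 mm⁴.

Ix ≈ 9.317 × 10⁶ mm⁴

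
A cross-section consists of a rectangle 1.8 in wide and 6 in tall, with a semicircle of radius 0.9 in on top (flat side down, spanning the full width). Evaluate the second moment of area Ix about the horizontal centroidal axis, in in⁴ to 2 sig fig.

Ix ≈ 45 in⁴

Treat the section as a set of non-overlapping primitives; coordinates are from the bounding-box lower-left.
Rectangular body: 1.8 × 6, A = 10.8 in², y = 3 in, Ī = 32.4 in⁴.
Semicircular cap: semicircle r = 0.9, A = 1.272 in², y = 6.382 in, Ī = 0.07201 in⁴.
Centroid: ȳ = ΣA·y / ΣA = 3.356 in.
Transfer each piece to the horizontal centroidal axis using Ī + A·d² with d = y − 3.356:
  rectangular body: d = -0.3564 in → contributes +33.77 in⁴
  semicircular cap: d = 3.026 in → contributes +11.72 in⁴
Total I = 45.49 in⁴.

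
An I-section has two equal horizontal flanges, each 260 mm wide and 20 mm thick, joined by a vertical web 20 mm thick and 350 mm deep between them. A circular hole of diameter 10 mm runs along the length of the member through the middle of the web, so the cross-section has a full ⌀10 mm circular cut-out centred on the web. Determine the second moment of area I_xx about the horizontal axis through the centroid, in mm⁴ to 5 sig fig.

I_xx ≈ 4.2774 × 10⁸ mm⁴

Treat the section as a set of non-overlapping primitives; coordinates are from the bounding-box lower-left.
Bottom flange: 260 × 20, A = 5 200 mm², y = 10 mm, Ī = 173333.3 mm⁴.
Web: 20 × 350, A = 7 000 mm², y = 195 mm, Ī = 71 458 333 mm⁴.
Top flange: 260 × 20, A = 5 200 mm², y = 380 mm, Ī = 173333.3 mm⁴.
Hole (subtracted): ⌀10, A = 78.53982 mm², y = 195 mm, Ī = 490.8739 mm⁴.
By symmetry the centroid is at mid-height, ȳ = 195 mm.
Transfer each piece to the horizontal axis through the centroid using Ī + A·d² with d = y − 195:
  bottom flange: d = -185 mm → contributes +178 143 333 mm⁴
  web: d = 0 mm → contributes +71 458 333 mm⁴
  top flange: d = 185 mm → contributes +178 143 333 mm⁴
  hole: d = 0 mm → contributes −490.8739 mm⁴
Total I = 427 744 509 mm⁴.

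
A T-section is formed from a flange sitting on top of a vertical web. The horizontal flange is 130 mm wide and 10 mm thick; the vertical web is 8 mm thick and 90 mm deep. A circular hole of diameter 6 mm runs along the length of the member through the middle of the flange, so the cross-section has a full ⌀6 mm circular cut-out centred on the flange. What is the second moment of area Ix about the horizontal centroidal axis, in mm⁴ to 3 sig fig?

Ix ≈ 1.65 × 10⁶ mm⁴

Break the section into simple shapes (no overlaps), measuring from the bottom-left corner of the bounding box.
Flange: 130 × 10, A = 1 300 mm², y = 95 mm, Ī = 10 833 mm⁴.
Web: 8 × 90, A = 720 mm², y = 45 mm, Ī = 486 000 mm⁴.
Hole (subtracted): ⌀6, A = 28.274 mm², y = 95 mm, Ī = 63.617 mm⁴.
Centroid: ȳ = ΣA·y / ΣA = 76.925 mm.
Transfer each piece to the horizontal centroidal axis using Ī + A·d² with d = y − 76.925:
  flange: d = 18.075 mm → contributes +435 540 mm⁴
  web: d = -31.925 mm → contributes +1 219 838 mm⁴
  hole: d = 18.075 mm → contributes −9300.8 mm⁴
Total I = 1 646 078 mm⁴.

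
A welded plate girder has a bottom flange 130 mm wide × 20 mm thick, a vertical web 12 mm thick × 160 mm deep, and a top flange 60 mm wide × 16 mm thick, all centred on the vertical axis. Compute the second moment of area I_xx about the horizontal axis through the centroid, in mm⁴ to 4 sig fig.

Break the section into simple shapes (no overlaps), measuring from the bottom-left corner of the bounding box.
Bottom plate: 130 × 20, A = 2 600 mm², y = 10 mm, Ī = 86666.7 mm⁴.
Web plate: 12 × 160, A = 1 920 mm², y = 100 mm, Ī = 4 096 000 mm⁴.
Top plate: 60 × 16, A = 960 mm², y = 188 mm, Ī = 20 480 mm⁴.
Centroid: ȳ = ΣA·y / ΣA = 72.7153 mm.
Transfer each piece to the horizontal axis through the centroid using Ī + A·d² with d = y − 72.7153:
  bottom plate: d = -62.7153 mm → contributes +10 313 019 mm⁴
  web plate: d = 27.2847 mm → contributes +5 525 350 mm⁴
  top plate: d = 115.285 mm → contributes +12 779 413 mm⁴
Total I = 28 617 783 mm⁴.

I_xx ≈ 2.862 × 10⁷ mm⁴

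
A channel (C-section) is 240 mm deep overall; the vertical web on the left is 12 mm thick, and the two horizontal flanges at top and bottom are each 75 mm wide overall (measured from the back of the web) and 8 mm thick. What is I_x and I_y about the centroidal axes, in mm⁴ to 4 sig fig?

I_x ≈ 2.739 × 10⁷ mm⁴, I_y ≈ 1.418 × 10⁶ mm⁴

Split into non-overlapping primitives; take the origin at the lower-left of the bounding box.
Web: 12 × 240, A = 2 880 mm², y = 120 mm, Ī = 13 824 000 mm⁴.
Top flange (beyond web): 63 × 8, A = 504 mm², y = 236 mm, Ī = 2 688 mm⁴.
Bottom flange (beyond web): 63 × 8, A = 504 mm², y = 4 mm, Ī = 2 688 mm⁴.
By symmetry the centroid is at mid-height, ȳ = 120 mm.
Transfer each piece to the centroidal x-axis using Ī + A·d² with d = y − 120:
  web: d = 0 mm → contributes +13 824 000 mm⁴
  top flange (beyond web): d = 116 mm → contributes +6 784 512 mm⁴
  bottom flange (beyond web): d = -116 mm → contributes +6 784 512 mm⁴
Total I = 27 393 024 mm⁴.
For the y-axis: x̄ = 15.7222 mm.
Repeating about the centroidal y-axis gives I_y = 1 417 956 mm⁴.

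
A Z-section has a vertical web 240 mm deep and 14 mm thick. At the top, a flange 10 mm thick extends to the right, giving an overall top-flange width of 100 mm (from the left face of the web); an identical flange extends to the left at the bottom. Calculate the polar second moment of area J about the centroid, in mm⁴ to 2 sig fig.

J ≈ 4.4 × 10⁷ mm⁴

Split into non-overlapping primitives; take the origin at the lower-left of the bounding box.
Web: 14 × 240, A = 3 360 mm², y = 120 mm, Ī = 16 128 000 mm⁴.
Top flange (beyond web): 86 × 10, A = 860 mm², y = 235 mm, Ī = 7 167 mm⁴.
Bottom flange (beyond web): 86 × 10, A = 860 mm², y = 5 mm, Ī = 7 167 mm⁴.
Centroid: ȳ = ΣA·y / ΣA = 120 mm.
Transfer each piece to the centroidal x-axis using Ī + A·d² with d = y − 120:
  web: d = 0 mm → contributes +16 128 000 mm⁴
  top flange (beyond web): d = 115 mm → contributes +11 380 667 mm⁴
  bottom flange (beyond web): d = -115 mm → contributes +11 380 667 mm⁴
Total I = 38 889 333 mm⁴.
For the y-axis: x̄ = 93 mm.
Repeating about the centroidal y-axis gives I_y = 5 414 973 mm⁴.
Polar second moment: J = I_x + I_y = 44 304 307 mm⁴.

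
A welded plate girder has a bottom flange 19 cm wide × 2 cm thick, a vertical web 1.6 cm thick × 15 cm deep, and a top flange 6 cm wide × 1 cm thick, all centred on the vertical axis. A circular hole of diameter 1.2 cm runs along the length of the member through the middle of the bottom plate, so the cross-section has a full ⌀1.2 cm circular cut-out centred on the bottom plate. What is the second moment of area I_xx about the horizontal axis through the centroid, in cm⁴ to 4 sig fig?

Treat the section as a set of non-overlapping primitives; coordinates are from the bounding-box lower-left.
Bottom plate: 19 × 2, A = 38 cm², y = 1 cm, Ī = 12.6667 cm⁴.
Web plate: 1.6 × 15, A = 24 cm², y = 9.5 cm, Ī = 450 cm⁴.
Top plate: 6 × 1, A = 6 cm², y = 17.5 cm, Ī = 0.5 cm⁴.
Hole (subtracted): ⌀1.2, A = 1.13097 cm², y = 1 cm, Ī = 0.101788 cm⁴.
Centroid: ȳ = ΣA·y / ΣA = 5.53125 cm.
Transfer each piece to the horizontal axis through the centroid using Ī + A·d² with d = y − 5.53125:
  bottom plate: d = -4.53125 cm → contributes +792.89 cm⁴
  web plate: d = 3.96875 cm → contributes +828.024 cm⁴
  top plate: d = 11.9688 cm → contributes +860.006 cm⁴
  hole: d = -4.53125 cm → contributes −23.3231 cm⁴
Total I = 2457.6 cm⁴.

I_xx ≈ 2458 cm⁴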